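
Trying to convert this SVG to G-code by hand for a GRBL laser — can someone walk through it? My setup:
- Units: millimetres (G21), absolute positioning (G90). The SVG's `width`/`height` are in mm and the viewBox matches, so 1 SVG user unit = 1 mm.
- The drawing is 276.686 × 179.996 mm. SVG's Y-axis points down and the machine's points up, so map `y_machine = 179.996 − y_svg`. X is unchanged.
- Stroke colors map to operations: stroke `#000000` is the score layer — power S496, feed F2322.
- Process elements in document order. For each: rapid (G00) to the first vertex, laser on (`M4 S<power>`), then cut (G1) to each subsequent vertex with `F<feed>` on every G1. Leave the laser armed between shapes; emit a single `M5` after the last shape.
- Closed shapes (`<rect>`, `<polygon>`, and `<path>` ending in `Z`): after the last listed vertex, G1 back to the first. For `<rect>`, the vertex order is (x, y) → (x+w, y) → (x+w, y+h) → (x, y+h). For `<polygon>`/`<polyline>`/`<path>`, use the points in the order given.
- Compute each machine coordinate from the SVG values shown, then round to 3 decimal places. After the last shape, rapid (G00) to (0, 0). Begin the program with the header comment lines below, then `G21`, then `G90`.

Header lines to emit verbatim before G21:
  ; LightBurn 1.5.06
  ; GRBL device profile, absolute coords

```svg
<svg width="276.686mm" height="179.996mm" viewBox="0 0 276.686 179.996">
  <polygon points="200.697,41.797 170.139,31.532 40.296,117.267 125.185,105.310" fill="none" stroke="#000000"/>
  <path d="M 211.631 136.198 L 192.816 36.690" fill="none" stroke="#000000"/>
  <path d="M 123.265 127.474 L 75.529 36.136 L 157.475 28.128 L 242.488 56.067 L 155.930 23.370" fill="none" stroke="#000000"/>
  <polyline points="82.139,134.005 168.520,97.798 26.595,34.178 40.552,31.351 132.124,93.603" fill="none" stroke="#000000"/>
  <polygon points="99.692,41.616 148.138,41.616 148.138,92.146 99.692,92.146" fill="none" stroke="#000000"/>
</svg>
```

Since the viewBox matches the mm dimensions, user units are millimetres directly. The only transform is the Y-flip y_m = 179.996 − y_svg.

Shape 1 is a closed polygon drawn with `<polygon>`. Its stroke #000000 means score at S496, F2322. After flipping Y the toolpath is (200.697,138.199) → (170.139,148.464) → (40.296,62.729) → (125.185,74.686) → (200.697,138.199), returning to the start.

Shape 2 is a line segment drawn with `<path>`. Its stroke #000000 means score at S496, F2322. After flipping Y the toolpath is (211.631,43.798) → (192.816,143.306).

Shape 3 is a open polyline drawn with `<path>`. Its stroke #000000 means score at S496, F2322. After flipping Y the toolpath is (123.265,52.522) → (75.529,143.860) → (157.475,151.868) → (242.488,123.929) → (155.930,156.626).

Shape 4 is a open polyline drawn with `<polyline>`. Its stroke #000000 means score at S496, F2322. After flipping Y the toolpath is (82.139,45.991) → (168.520,82.198) → (26.595,145.818) → (40.552,148.645) → (132.124,86.393).

Shape 5 is a rectangle drawn with `<polygon>`. Its stroke #000000 means score at S496, F2322. After flipping Y the toolpath is (99.692,138.380) → (148.138,138.380) → (148.138,87.850) → (99.692,87.850) → (99.692,138.380), returning to the start.

; LightBurn 1.5.06
; GRBL device profile, absolute coords
G21
G90
G00 X200.697 Y138.199
M4 S496
G1 X170.139 Y148.464 F2322
G1 X40.296 Y62.729 F2322
G1 X125.185 Y74.686 F2322
G1 X200.697 Y138.199 F2322
G00 X211.631 Y43.798
M4 S496
G1 X192.816 Y143.306 F2322
G00 X123.265 Y52.522
M4 S496
G1 X75.529 Y143.860 F2322
G1 X157.475 Y151.868 F2322
G1 X242.488 Y123.929 F2322
G1 X155.930 Y156.626 F2322
G00 X82.139 Y45.991
M4 S496
G1 X168.520 Y82.198 F2322
G1 X26.595 Y145.818 F2322
G1 X40.552 Y148.645 F2322
G1 X132.124 Y86.393 F2322
G00 X99.692 Y138.380
M4 S496
G1 X148.138 Y138.380 F2322
G1 X148.138 Y87.850 F2322
G1 X99.692 Y87.850 F2322
G1 X99.692 Y138.380 F2322
M5
G00 X0.000 Y0.000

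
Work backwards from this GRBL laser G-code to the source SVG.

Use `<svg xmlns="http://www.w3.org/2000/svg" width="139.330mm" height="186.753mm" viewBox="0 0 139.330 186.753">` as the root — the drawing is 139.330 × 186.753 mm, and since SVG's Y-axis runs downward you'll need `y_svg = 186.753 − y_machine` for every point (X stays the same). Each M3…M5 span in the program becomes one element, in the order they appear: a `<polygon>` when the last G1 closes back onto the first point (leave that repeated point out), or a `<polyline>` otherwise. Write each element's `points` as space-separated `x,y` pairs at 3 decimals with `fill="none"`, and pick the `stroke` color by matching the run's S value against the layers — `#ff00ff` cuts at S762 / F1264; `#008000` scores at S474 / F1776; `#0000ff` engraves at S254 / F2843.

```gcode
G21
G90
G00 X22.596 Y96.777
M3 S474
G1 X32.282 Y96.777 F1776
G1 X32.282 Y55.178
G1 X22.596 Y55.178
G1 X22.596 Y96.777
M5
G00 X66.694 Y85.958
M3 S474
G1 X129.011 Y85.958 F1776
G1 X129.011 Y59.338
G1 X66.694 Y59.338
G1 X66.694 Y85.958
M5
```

Machine Y-up, SVG Y-down with viewBox height 186.753, so y_svg = 186.753 − y_machine; X carries over. Every run uses S474, so all elements get stroke `#008000` (score).

Run 1: The run returns to its start, so emit a `<polygon>` with points (Y-flipped): 22.596,89.976 32.282,89.976 32.282,131.575 22.596,131.575.

Run 2: The run returns to its start, so emit a `<polygon>` with points (Y-flipped): 66.694,100.795 129.011,100.795 129.011,127.415 66.694,127.415.

<svg xmlns="http://www.w3.org/2000/svg" width="139.330mm" height="186.753mm" viewBox="0 0 139.330 186.753">
  <polygon points="22.596,89.976 32.282,89.976 32.282,131.575 22.596,131.575" fill="none" stroke="#008000"/>
  <polygon points="66.694,100.795 129.011,100.795 129.011,127.415 66.694,127.415" fill="none" stroke="#008000"/>
</svg>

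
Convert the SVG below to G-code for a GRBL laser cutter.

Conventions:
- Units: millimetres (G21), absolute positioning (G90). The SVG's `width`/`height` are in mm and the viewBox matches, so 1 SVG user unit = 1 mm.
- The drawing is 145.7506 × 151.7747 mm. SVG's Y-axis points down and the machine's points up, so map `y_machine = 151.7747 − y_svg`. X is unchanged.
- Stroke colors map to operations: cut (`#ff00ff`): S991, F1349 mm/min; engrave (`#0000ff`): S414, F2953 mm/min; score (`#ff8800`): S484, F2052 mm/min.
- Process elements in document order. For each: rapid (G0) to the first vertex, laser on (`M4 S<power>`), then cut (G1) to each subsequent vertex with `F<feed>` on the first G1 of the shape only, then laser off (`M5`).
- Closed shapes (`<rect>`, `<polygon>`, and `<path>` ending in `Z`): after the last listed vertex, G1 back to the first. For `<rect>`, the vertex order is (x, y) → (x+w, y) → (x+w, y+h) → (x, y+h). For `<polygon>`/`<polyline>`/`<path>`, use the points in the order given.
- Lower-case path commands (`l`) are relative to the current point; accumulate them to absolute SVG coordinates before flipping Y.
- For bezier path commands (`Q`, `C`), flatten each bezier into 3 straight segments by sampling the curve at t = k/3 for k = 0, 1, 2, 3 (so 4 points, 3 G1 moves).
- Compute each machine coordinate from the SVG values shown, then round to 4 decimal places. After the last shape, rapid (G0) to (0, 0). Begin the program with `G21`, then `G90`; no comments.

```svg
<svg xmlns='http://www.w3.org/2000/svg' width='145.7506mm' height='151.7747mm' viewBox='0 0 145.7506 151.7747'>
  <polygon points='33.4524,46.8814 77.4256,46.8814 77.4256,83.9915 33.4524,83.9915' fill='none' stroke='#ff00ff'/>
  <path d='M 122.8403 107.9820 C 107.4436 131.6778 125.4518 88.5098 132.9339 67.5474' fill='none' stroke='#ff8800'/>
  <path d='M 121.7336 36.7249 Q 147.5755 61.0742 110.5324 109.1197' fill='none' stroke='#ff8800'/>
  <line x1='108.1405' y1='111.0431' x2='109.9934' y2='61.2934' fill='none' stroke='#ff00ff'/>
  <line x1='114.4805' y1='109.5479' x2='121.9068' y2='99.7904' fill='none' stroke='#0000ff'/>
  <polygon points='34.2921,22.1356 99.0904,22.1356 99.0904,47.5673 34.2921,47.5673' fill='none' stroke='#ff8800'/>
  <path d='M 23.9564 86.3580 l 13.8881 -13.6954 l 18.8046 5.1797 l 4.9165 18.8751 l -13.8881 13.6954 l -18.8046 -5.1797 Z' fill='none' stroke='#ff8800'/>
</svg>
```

Since the viewBox matches the mm dimensions, user units are millimetres directly. The only transform is the Y-flip y_m = 151.7747 − y_svg.

Shape 1 is a rectangle drawn with `<polygon>`. Its stroke #ff00ff means cut at S991, F1349. After flipping Y the toolpath is (33.4524,104.8933) → (77.4256,104.8933) → (77.4256,67.7832) → (33.4524,67.7832) → (33.4524,104.8933), returning to the start.

Shape 2 is a cubic bezier drawn with `<path>`. Its stroke #ff8800 means score at S484, F2052. After flipping Y the toolpath is (122.8403,43.7927) → (116.9515,39.0860) → (123.5702,59.1619) → (132.9339,84.2273).

Shape 3 is a quadratic bezier drawn with `<path>`. Its stroke #ff8800 means score at S484, F2052. After flipping Y the toolpath is (121.7336,115.0498) → (131.9743,96.1840) → (128.2406,72.0524) → (110.5324,42.6550).

Shape 4 is a line segment drawn with `<line>`. Its stroke #ff00ff means cut at S991, F1349. After flipping Y the toolpath is (108.1405,40.7316) → (109.9934,90.4813).

Shape 5 is a line segment drawn with `<line>`. Its stroke #0000ff means engrave at S414, F2953. After flipping Y the toolpath is (114.4805,42.2268) → (121.9068,51.9843).

Shape 6 is a rectangle drawn with `<polygon>`. Its stroke #ff8800 means score at S484, F2052. After flipping Y the toolpath is (34.2921,129.6391) → (99.0904,129.6391) → (99.0904,104.2074) → (34.2921,104.2074) → (34.2921,129.6391), returning to the start.

Shape 7 is a regular polygon drawn with `<path>`. Its stroke #ff8800 means score at S484, F2052. After flipping Y the toolpath is (23.9564,65.4167) → (37.8445,79.1121) → (56.6491,73.9324) → (61.5656,55.0573) → (47.6775,41.3619) → (28.8729,46.5416) → (23.9564,65.4167), returning to the start.

G21
G90
G0 X33.4524 Y104.8933
M4 S991
G1 X77.4256 Y104.8933 F1349
G1 X77.4256 Y67.7832
G1 X33.4524 Y67.7832
G1 X33.4524 Y104.8933
M5
G0 X122.8403 Y43.7927
M4 S484
G1 X116.9515 Y39.0860 F2052
G1 X123.5702 Y59.1619
G1 X132.9339 Y84.2273
M5
G0 X121.7336 Y115.0498
M4 S484
G1 X131.9743 Y96.1840 F2052
G1 X128.2406 Y72.0524
G1 X110.5324 Y42.6550
M5
G0 X108.1405 Y40.7316
M4 S991
G1 X109.9934 Y90.4813 F1349
M5
G0 X114.4805 Y42.2268
M4 S414
G1 X121.9068 Y51.9843 F2953
M5
G0 X34.2921 Y129.6391
M4 S484
G1 X99.0904 Y129.6391 F2052
G1 X99.0904 Y104.2074
G1 X34.2921 Y104.2074
G1 X34.2921 Y129.6391
M5
G0 X23.9564 Y65.4167
M4 S484
G1 X37.8445 Y79.1121 F2052
G1 X56.6491 Y73.9324
G1 X61.5656 Y55.0573
G1 X47.6775 Y41.3619
G1 X28.8729 Y46.5416
G1 X23.9564 Y65.4167
M5
G0 X0.0000 Y0.0000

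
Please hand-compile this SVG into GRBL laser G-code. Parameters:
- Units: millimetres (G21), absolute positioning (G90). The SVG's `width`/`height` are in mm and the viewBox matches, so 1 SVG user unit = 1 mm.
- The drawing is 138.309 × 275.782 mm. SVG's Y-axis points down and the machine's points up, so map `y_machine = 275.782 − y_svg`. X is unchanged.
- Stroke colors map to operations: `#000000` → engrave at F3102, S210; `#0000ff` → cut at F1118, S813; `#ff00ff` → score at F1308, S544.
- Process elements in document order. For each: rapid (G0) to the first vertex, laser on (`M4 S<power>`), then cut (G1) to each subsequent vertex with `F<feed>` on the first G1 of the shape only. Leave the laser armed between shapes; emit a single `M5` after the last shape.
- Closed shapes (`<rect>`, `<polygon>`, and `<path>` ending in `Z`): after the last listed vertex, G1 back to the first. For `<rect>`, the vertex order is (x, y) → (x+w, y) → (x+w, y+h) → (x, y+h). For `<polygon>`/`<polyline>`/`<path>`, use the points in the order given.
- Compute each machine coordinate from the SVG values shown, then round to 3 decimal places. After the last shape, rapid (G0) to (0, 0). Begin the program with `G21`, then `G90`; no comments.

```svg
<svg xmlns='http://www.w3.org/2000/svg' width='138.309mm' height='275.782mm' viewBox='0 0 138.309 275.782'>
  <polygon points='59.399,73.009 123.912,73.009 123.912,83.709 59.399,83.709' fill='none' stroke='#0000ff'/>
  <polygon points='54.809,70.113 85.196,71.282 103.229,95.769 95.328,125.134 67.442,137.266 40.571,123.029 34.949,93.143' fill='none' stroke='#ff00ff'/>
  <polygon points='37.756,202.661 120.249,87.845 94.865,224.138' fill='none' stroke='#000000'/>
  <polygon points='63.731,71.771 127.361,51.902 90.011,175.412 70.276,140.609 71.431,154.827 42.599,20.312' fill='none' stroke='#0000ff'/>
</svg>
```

G21
G90
G0 X59.399 Y202.773
M4 S813
G1 X123.912 Y202.773 F1118
G1 X123.912 Y192.073
G1 X59.399 Y192.073
G1 X59.399 Y202.773
G0 X54.809 Y205.669
M4 S544
G1 X85.196 Y204.500 F1308
G1 X103.229 Y180.013
G1 X95.328 Y150.648
G1 X67.442 Y138.516
G1 X40.571 Y152.753
G1 X34.949 Y182.639
G1 X54.809 Y205.669
G0 X37.756 Y73.121
M4 S210
G1 X120.249 Y187.937 F3102
G1 X94.865 Y51.644
G1 X37.756 Y73.121
G0 X63.731 Y204.011
M4 S813
G1 X127.361 Y223.880 F1118
G1 X90.011 Y100.370
G1 X70.276 Y135.173
G1 X71.431 Y120.955
G1 X42.599 Y255.470
G1 X63.731 Y204.011
M5
G0 X0.000 Y0.000

Since the viewBox matches the mm dimensions, user units are millimetres directly. The only transform is the Y-flip y_m = 275.782 − y_svg.

Shape 1 is a rectangle drawn with `<polygon>`. Its stroke #0000ff means cut at S813, F1118. After flipping Y the toolpath is (59.399,202.773) → (123.912,202.773) → (123.912,192.073) → (59.399,192.073) → (59.399,202.773), returning to the start.

Shape 2 is a regular polygon drawn with `<polygon>`. Its stroke #ff00ff means score at S544, F1308. After flipping Y the toolpath is (54.809,205.669) → (85.196,204.500) → (103.229,180.013) → (95.328,150.648) → (67.442,138.516) → (40.571,152.753) → (34.949,182.639) → (54.809,205.669), returning to the start.

Shape 3 is a closed polygon drawn with `<polygon>`. Its stroke #000000 means engrave at S210, F3102. After flipping Y the toolpath is (37.756,73.121) → (120.249,187.937) → (94.865,51.644) → (37.756,73.121), returning to the start.

Shape 4 is a closed polygon drawn with `<polygon>`. Its stroke #0000ff means cut at S813, F1118. After flipping Y the toolpath is (63.731,204.011) → (127.361,223.880) → (90.011,100.370) → (70.276,135.173) → (71.431,120.955) → (42.599,255.470) → (63.731,204.011), returning to the start.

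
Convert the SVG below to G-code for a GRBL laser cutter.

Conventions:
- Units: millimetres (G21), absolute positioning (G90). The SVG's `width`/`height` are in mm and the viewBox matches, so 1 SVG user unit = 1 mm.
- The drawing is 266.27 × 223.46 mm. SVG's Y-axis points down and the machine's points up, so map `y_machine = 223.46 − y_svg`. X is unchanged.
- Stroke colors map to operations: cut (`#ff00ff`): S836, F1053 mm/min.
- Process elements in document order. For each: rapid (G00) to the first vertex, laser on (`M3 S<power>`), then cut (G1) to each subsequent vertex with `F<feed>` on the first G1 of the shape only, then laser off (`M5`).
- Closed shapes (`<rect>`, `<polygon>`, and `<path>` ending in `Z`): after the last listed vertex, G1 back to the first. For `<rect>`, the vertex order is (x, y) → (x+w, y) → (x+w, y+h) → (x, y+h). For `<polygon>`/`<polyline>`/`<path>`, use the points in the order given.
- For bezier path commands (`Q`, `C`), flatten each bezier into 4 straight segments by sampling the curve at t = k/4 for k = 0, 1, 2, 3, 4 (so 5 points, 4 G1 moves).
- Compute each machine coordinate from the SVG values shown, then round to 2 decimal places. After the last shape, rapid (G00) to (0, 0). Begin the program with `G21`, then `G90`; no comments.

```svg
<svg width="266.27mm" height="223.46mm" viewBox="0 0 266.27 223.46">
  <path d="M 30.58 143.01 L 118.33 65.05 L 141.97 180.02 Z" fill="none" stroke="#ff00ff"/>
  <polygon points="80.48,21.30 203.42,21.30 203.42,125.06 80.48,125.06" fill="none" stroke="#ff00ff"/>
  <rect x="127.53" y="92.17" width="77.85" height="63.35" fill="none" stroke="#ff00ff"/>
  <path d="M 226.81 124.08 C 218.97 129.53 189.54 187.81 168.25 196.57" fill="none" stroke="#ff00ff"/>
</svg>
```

viewBox `0 0 266.27 223.46` with mm width/height → 1 unit = 1 mm. Flip: y_m = 223.46 − y_svg.

**Shape 1** — `<path>` regular polygon, stroke `#ff00ff` → cut (S836, F1053). Machine vertices: (30.58,80.45) → (118.33,158.41) → (141.97,43.44) → (30.58,80.45). Closed: final G1 returns to the first vertex.

**Shape 2** — `<polygon>` rectangle, stroke `#ff00ff` → cut (S836, F1053). Machine vertices: (80.48,202.16) → (203.42,202.16) → (203.42,98.40) → (80.48,98.40) → (80.48,202.16). Closed: final G1 returns to the first vertex.

**Shape 3** — `<rect>` rectangle, stroke `#ff00ff` → cut (S836, F1053). Machine vertices: (127.53,131.29) → (205.38,131.29) → (205.38,67.94) → (127.53,67.94) → (127.53,131.29). Closed: final G1 returns to the first vertex.

**Shape 4** — `<path>` cubic bezier, stroke `#ff00ff` → cut (S836, F1053). Control points (SVG): P0=(226.81,124.08), P1=(218.97,129.53), P2=(189.54,187.81), P3=(168.25,196.57); sampled at t=k/4. Machine vertices: (226.81,99.38) → (217.35,86.99) → (202.57,64.38) → (185.28,41.15) → (168.25,26.89). Open path.

G21
G90
G00 X30.58 Y80.45
M3 S836
G1 X118.33 Y158.41 F1053
G1 X141.97 Y43.44
G1 X30.58 Y80.45
M5
G00 X80.48 Y202.16
M3 S836
G1 X203.42 Y202.16 F1053
G1 X203.42 Y98.40
G1 X80.48 Y98.40
G1 X80.48 Y202.16
M5
G00 X127.53 Y131.29
M3 S836
G1 X205.38 Y131.29 F1053
G1 X205.38 Y67.94
G1 X127.53 Y67.94
G1 X127.53 Y131.29
M5
G00 X226.81 Y99.38
M3 S836
G1 X217.35 Y86.99 F1053
G1 X202.57 Y64.38
G1 X185.28 Y41.15
G1 X168.25 Y26.89
M5
G00 X0.00 Y0.00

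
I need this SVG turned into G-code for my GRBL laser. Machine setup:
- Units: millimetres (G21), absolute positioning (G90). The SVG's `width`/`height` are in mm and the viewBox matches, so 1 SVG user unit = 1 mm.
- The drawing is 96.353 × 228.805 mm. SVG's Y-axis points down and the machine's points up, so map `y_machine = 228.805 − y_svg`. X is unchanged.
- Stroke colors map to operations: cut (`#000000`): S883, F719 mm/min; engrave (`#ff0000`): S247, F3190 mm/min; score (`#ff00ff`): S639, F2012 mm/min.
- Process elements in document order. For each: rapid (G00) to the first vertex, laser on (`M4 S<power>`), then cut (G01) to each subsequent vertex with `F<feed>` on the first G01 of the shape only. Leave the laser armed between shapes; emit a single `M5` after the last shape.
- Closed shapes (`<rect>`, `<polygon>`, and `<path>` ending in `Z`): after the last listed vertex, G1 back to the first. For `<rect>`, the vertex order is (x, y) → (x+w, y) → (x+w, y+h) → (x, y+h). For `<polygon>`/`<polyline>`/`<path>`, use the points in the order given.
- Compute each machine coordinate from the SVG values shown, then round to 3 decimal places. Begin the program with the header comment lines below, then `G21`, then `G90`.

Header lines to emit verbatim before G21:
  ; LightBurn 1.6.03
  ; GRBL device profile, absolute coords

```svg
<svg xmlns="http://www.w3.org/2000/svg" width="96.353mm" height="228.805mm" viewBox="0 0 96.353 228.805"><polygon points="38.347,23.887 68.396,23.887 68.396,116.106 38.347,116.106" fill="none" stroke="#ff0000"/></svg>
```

; LightBurn 1.6.03
; GRBL device profile, absolute coords
G21
G90
G00 X38.347 Y204.918
M4 S247
G01 X68.396 Y204.918 F3190
G01 X68.396 Y112.699
G01 X38.347 Y112.699
G01 X38.347 Y204.918
M5

1 u = 1 mm; y_m = 228.805 − y.

[1] `<polygon>` rectangle, #ff0000→engrave S247 F3190: (38.347,204.918) → (68.396,204.918) → (68.396,112.699) → (38.347,112.699) → (38.347,204.918) (closed)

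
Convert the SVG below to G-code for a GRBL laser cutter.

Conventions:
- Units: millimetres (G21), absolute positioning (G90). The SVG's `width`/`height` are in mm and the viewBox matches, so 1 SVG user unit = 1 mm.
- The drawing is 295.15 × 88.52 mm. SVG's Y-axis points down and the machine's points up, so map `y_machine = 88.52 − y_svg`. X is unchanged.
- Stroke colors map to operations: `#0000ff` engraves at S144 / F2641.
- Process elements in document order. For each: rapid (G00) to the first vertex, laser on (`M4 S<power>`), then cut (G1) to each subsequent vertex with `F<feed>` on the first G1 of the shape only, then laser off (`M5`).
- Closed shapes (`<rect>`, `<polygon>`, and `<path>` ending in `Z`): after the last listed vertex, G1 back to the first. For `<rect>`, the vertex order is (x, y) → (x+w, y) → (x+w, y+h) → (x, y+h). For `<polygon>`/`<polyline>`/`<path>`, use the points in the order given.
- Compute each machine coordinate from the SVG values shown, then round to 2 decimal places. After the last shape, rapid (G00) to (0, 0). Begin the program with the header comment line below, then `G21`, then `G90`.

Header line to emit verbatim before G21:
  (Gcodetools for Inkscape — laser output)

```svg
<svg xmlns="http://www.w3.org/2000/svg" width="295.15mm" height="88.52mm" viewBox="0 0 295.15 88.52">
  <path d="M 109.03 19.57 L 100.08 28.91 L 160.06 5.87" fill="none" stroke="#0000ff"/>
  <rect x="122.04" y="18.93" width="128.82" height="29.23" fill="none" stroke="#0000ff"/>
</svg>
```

(Gcodetools for Inkscape — laser output)
G21
G90
G00 X109.03 Y68.95
M4 S144
G1 X100.08 Y59.61 F2641
G1 X160.06 Y82.65
M5
G00 X122.04 Y69.59
M4 S144
G1 X250.86 Y69.59 F2641
G1 X250.86 Y40.36
G1 X122.04 Y40.36
G1 X122.04 Y69.59
M5
G00 X0.00 Y0.00

1 u = 1 mm; y_m = 88.52 − y.

[1] `<path>` open polyline, #0000ff→engrave S144 F2641: (109.03,68.95) → (100.08,59.61) → (160.06,82.65)

[2] `<rect>` rectangle, #0000ff→engrave S144 F2641: (122.04,69.59) → (250.86,69.59) → (250.86,40.36) → (122.04,40.36) → (122.04,69.59) (closed)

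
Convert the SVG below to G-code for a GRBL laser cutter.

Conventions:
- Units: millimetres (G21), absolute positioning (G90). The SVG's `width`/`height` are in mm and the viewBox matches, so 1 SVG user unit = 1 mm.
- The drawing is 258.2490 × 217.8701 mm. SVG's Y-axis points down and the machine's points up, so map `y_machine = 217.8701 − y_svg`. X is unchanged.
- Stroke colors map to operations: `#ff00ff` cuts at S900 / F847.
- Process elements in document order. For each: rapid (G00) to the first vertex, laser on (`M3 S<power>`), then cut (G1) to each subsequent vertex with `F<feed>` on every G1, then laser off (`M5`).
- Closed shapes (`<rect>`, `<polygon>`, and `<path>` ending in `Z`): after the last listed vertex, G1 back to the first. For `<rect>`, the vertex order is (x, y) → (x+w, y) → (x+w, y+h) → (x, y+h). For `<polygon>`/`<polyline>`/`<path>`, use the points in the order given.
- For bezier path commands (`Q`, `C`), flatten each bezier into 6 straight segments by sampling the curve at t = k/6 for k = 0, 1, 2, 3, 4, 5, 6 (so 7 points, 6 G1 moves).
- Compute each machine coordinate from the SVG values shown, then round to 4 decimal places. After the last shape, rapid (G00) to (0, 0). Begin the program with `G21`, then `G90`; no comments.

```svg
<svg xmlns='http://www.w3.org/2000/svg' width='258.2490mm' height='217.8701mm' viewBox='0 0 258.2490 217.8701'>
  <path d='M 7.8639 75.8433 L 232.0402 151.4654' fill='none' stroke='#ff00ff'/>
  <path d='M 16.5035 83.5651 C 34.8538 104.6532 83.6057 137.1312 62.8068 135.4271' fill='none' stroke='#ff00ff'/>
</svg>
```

G21
G90
G00 X7.8639 Y142.0268
M3 S900
G1 X232.0402 Y66.4047 F847
M5
G00 X16.5035 Y134.3050
M3 S900
G1 X27.7494 Y123.0228 F847
G1 X41.2857 Y111.1081 F847
G1 X54.3361 Y99.8269 F847
G1 X64.1240 Y90.4451 F847
G1 X67.8731 Y84.2285 F847
G1 X62.8068 Y82.4430 F847
M5
G00 X0.0000 Y0.0000

Since the viewBox matches the mm dimensions, user units are millimetres directly. The only transform is the Y-flip y_m = 217.8701 − y_svg.

Shape 1 is a line segment drawn with `<path>`. Its stroke #ff00ff means cut at S900, F847. After flipping Y the toolpath is (7.8639,142.0268) → (232.0402,66.4047).

Shape 2 is a cubic bezier drawn with `<path>`. Its stroke #ff00ff means cut at S900, F847. After flipping Y the toolpath is (16.5035,134.3050) → (27.7494,123.0228) → (41.2857,111.1081) → (54.3361,99.8269) → (64.1240,90.4451) → (67.8731,84.2285) → (62.8068,82.4430).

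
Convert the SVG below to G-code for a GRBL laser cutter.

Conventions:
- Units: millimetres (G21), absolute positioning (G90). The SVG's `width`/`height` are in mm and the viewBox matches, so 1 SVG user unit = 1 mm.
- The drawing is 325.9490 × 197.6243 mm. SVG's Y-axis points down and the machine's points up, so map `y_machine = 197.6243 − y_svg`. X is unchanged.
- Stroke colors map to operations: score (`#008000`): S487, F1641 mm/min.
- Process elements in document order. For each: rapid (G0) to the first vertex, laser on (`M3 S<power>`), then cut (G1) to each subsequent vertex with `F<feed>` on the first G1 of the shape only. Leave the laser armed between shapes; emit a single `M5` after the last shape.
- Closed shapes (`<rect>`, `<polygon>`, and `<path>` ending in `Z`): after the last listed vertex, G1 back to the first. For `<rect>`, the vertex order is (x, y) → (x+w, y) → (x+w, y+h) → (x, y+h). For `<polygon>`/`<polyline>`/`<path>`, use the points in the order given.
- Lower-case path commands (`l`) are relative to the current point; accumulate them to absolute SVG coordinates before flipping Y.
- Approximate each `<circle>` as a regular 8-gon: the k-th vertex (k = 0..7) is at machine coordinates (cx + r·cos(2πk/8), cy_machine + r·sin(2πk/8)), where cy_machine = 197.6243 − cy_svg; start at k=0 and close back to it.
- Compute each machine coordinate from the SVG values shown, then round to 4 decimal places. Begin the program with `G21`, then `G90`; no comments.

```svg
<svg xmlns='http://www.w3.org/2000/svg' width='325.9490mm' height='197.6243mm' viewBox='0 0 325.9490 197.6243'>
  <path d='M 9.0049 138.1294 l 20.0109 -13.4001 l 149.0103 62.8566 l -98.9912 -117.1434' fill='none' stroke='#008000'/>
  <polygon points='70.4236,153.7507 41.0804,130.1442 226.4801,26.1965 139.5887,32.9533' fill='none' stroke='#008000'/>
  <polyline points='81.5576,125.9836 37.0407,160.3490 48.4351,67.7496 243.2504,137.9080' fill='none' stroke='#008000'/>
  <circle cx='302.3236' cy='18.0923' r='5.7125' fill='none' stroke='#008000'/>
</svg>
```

viewBox `0 0 325.9490 197.6243` with mm width/height → 1 unit = 1 mm. Flip: y_m = 197.6243 − y_svg.

**Shape 1** — `<path>` open polyline, stroke `#008000` → score (S487, F1641). Machine vertices: (9.0049,59.4949) → (29.0158,72.8950) → (178.0261,10.0384) → (79.0349,127.1818). Open path.

**Shape 2** — `<polygon>` closed polygon, stroke `#008000` → score (S487, F1641). Machine vertices: (70.4236,43.8736) → (41.0804,67.4801) → (226.4801,171.4278) → (139.5887,164.6710) → (70.4236,43.8736). Closed: final G1 returns to the first vertex.

**Shape 3** — `<polyline>` open polyline, stroke `#008000` → score (S487, F1641). Machine vertices: (81.5576,71.6407) → (37.0407,37.2753) → (48.4351,129.8747) → (243.2504,59.7163). Open path.

**Shape 4** — `<circle>` circle, stroke `#008000` → score (S487, F1641). Machine vertices: (308.0361,179.5320) → (306.3629,183.5713) → (302.3236,185.2445) → (298.2843,183.5713) → (296.6111,179.5320) → (298.2843,175.4927) → (302.3236,173.8195) → (306.3629,175.4927) → (308.0361,179.5320). Closed: final G1 returns to the first vertex.

G21
G90
G0 X9.0049 Y59.4949
M3 S487
G1 X29.0158 Y72.8950 F1641
G1 X178.0261 Y10.0384
G1 X79.0349 Y127.1818
G0 X70.4236 Y43.8736
M3 S487
G1 X41.0804 Y67.4801 F1641
G1 X226.4801 Y171.4278
G1 X139.5887 Y164.6710
G1 X70.4236 Y43.8736
G0 X81.5576 Y71.6407
M3 S487
G1 X37.0407 Y37.2753 F1641
G1 X48.4351 Y129.8747
G1 X243.2504 Y59.7163
G0 X308.0361 Y179.5320
M3 S487
G1 X306.3629 Y183.5713 F1641
G1 X302.3236 Y185.2445
G1 X298.2843 Y183.5713
G1 X296.6111 Y179.5320
G1 X298.2843 Y175.4927
G1 X302.3236 Y173.8195
G1 X306.3629 Y175.4927
G1 X308.0361 Y179.5320
M5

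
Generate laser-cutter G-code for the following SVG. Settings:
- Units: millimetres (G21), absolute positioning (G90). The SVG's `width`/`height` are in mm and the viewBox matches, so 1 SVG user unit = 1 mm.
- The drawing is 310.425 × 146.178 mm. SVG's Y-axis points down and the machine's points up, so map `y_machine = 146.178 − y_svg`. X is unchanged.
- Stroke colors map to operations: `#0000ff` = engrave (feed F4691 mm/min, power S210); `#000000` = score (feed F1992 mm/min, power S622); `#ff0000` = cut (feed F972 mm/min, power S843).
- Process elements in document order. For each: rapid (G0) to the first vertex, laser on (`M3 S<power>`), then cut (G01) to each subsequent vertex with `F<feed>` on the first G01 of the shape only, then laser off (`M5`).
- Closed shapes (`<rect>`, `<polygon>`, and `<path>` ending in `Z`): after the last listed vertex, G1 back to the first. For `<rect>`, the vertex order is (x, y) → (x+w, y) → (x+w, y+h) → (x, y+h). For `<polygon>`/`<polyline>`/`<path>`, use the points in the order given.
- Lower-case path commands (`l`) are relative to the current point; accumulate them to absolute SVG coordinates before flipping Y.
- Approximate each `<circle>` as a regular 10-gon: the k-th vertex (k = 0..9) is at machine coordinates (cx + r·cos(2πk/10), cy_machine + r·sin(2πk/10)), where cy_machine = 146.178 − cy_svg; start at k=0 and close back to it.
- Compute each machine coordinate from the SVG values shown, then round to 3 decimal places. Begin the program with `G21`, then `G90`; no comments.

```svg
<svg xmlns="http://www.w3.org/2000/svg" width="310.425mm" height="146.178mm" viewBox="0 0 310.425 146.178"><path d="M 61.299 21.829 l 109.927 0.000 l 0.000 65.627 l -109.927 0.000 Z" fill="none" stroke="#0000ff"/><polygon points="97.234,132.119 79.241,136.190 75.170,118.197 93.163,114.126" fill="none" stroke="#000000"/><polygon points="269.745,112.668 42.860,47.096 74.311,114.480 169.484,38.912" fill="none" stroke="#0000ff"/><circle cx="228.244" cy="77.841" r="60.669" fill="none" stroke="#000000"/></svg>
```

1 u = 1 mm; y_m = 146.178 − y.

[1] `<path>` rectangle, #0000ff→engrave S210 F4691: (61.299,124.349) → (171.226,124.349) → (171.226,58.722) → (61.299,58.722) → (61.299,124.349) (closed)

[2] `<polygon>` regular polygon, #000000→score S622 F1992: (97.234,14.059) → (79.241,9.988) → (75.170,27.981) → (93.163,32.052) → (97.234,14.059) (closed)

[3] `<polygon>` closed polygon, #0000ff→engrave S210 F4691: (269.745,33.510) → (42.860,99.082) → (74.311,31.698) → (169.484,107.266) → (269.745,33.510) (closed)

[4] `<circle>` circle, #000000→score S622 F1992: (288.913,68.337) → (277.326,103.997) → (246.992,126.037) → (209.496,126.037) → (179.162,103.997) → (167.575,68.337) → (179.162,32.677) → (209.496,10.637) → (246.992,10.637) → (277.326,32.677) → (288.913,68.337) (closed)

G21
G90
G0 X61.299 Y124.349
M3 S210
G01 X171.226 Y124.349 F4691
G01 X171.226 Y58.722
G01 X61.299 Y58.722
G01 X61.299 Y124.349
M5
G0 X97.234 Y14.059
M3 S622
G01 X79.241 Y9.988 F1992
G01 X75.170 Y27.981
G01 X93.163 Y32.052
G01 X97.234 Y14.059
M5
G0 X269.745 Y33.510
M3 S210
G01 X42.860 Y99.082 F4691
G01 X74.311 Y31.698
G01 X169.484 Y107.266
G01 X269.745 Y33.510
M5
G0 X288.913 Y68.337
M3 S622
G01 X277.326 Y103.997 F1992
G01 X246.992 Y126.037
G01 X209.496 Y126.037
G01 X179.162 Y103.997
G01 X167.575 Y68.337
G01 X179.162 Y32.677
G01 X209.496 Y10.637
G01 X246.992 Y10.637
G01 X277.326 Y32.677
G01 X288.913 Y68.337
M5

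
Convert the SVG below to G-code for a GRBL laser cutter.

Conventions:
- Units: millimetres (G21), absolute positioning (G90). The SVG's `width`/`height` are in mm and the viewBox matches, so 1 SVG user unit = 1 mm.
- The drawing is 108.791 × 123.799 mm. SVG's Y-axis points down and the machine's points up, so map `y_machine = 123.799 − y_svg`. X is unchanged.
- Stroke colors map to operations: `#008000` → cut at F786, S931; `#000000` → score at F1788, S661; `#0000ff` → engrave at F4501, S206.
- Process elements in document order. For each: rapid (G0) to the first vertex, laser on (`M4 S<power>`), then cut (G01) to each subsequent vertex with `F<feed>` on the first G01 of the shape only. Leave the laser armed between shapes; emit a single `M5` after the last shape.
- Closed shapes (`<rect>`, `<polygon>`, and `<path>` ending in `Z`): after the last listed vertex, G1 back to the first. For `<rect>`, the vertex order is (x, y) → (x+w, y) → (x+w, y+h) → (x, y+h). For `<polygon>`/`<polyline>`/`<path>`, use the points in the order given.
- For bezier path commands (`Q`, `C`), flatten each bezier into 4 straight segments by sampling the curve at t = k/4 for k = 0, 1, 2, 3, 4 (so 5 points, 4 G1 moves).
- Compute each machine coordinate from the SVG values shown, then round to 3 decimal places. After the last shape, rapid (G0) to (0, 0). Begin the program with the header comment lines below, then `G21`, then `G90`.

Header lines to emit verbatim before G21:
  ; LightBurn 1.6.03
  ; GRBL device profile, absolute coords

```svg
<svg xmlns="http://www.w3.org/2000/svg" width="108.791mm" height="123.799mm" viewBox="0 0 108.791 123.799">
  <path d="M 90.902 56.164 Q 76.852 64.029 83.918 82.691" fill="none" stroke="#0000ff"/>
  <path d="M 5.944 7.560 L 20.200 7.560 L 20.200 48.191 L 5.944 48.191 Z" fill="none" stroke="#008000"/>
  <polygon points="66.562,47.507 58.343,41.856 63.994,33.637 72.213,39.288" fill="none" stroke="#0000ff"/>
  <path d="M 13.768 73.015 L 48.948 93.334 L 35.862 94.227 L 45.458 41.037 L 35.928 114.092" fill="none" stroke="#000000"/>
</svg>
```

; LightBurn 1.6.03
; GRBL device profile, absolute coords
G21
G90
G0 X90.902 Y67.635
M4 S206
G01 X85.197 Y63.028 F4501
G01 X82.131 Y57.071
G01 X81.705 Y49.764
G01 X83.918 Y41.108
G0 X5.944 Y116.239
M4 S931
G01 X20.200 Y116.239 F786
G01 X20.200 Y75.608
G01 X5.944 Y75.608
G01 X5.944 Y116.239
G0 X66.562 Y76.292
M4 S206
G01 X58.343 Y81.943 F4501
G01 X63.994 Y90.162
G01 X72.213 Y84.511
G01 X66.562 Y76.292
G0 X13.768 Y50.784
M4 S661
G01 X48.948 Y30.465 F1788
G01 X35.862 Y29.572
G01 X45.458 Y82.762
G01 X35.928 Y9.707
M5
G0 X0.000 Y0.000

1 u = 1 mm; y_m = 123.799 − y.

[1] `<path>` quadratic bezier, #0000ff→engrave S206 F4501: (90.902,67.635) → (85.197,63.028) → (82.131,57.071) → (81.705,49.764) → (83.918,41.108)

[2] `<path>` rectangle, #008000→cut S931 F786: (5.944,116.239) → (20.200,116.239) → (20.200,75.608) → (5.944,75.608) → (5.944,116.239) (closed)

[3] `<polygon>` regular polygon, #0000ff→engrave S206 F4501: (66.562,76.292) → (58.343,81.943) → (63.994,90.162) → (72.213,84.511) → (66.562,76.292) (closed)

[4] `<path>` open polyline, #000000→score S661 F1788: (13.768,50.784) → (48.948,30.465) → (35.862,29.572) → (45.458,82.762) → (35.928,9.707)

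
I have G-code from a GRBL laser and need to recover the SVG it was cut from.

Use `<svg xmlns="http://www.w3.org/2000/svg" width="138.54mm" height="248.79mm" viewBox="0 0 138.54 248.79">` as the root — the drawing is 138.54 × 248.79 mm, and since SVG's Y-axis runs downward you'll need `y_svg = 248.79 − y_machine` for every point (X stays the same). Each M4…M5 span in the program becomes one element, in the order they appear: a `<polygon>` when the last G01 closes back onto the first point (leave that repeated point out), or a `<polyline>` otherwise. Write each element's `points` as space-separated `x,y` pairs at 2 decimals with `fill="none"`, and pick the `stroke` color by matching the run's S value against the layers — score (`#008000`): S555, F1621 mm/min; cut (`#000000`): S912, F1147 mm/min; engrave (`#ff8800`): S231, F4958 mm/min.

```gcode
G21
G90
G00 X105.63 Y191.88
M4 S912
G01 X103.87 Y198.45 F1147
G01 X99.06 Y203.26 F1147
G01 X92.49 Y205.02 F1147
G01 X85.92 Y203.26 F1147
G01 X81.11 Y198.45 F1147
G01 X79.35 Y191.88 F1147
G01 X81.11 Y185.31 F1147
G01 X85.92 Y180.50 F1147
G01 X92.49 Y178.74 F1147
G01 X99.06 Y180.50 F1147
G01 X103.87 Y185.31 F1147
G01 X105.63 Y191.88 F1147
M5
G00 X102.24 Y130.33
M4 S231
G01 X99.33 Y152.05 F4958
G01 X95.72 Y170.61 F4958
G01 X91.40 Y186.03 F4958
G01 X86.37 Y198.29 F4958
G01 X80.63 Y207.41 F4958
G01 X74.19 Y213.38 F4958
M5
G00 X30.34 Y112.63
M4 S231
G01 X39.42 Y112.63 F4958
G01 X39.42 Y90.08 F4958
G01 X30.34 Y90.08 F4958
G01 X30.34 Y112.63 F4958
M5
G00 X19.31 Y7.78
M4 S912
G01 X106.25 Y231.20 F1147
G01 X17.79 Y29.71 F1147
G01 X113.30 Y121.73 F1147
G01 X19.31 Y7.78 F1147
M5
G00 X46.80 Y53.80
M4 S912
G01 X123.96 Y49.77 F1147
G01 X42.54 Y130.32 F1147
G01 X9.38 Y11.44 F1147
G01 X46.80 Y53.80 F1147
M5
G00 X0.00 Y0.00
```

Each laser-on run becomes one SVG element. Flip Y back into SVG space with y_svg = 248.79 − y_machine.

Run 1: S912 ⇒ cut layer `#000000`. The run returns to its start, so emit a `<polygon>` with points (Y-flipped): 105.63,56.91 103.87,50.34 99.06,45.53 92.49,43.77 85.92,45.53 81.11,50.34 79.35,56.91 81.11,63.48 85.92,68.29 92.49,70.05 99.06,68.29 103.87,63.48.

Run 2: the run's S231 means `#ff8800` (engrave). The run is open, so emit a `<polyline>` with points (Y-flipped): 102.24,118.46 99.33,96.74 95.72,78.18 91.40,62.76 86.37,50.50 80.63,41.38 74.19,35.41.

Run 3: power S231 maps to stroke `#ff8800` (engrave). The run returns to its start, so emit a `<polygon>` with points (Y-flipped): 30.34,136.16 39.42,136.16 39.42,158.71 30.34,158.71.

Run 4: power S912 maps to stroke `#000000` (cut). The run returns to its start, so emit a `<polygon>` with points (Y-flipped): 19.31,241.01 106.25,17.59 17.79,219.08 113.30,127.06.

Run 5: S912 ⇒ cut layer `#000000`. The run returns to its start, so emit a `<polygon>` with points (Y-flipped): 46.80,194.99 123.96,199.02 42.54,118.47 9.38,237.35.

<svg xmlns="http://www.w3.org/2000/svg" width="138.54mm" height="248.79mm" viewBox="0 0 138.54 248.79">
  <polygon points="105.63,56.91 103.87,50.34 99.06,45.53 92.49,43.77 85.92,45.53 81.11,50.34 79.35,56.91 81.11,63.48 85.92,68.29 92.49,70.05 99.06,68.29 103.87,63.48" fill="none" stroke="#000000"/>
  <polyline points="102.24,118.46 99.33,96.74 95.72,78.18 91.40,62.76 86.37,50.50 80.63,41.38 74.19,35.41" fill="none" stroke="#ff8800"/>
  <polygon points="30.34,136.16 39.42,136.16 39.42,158.71 30.34,158.71" fill="none" stroke="#ff8800"/>
  <polygon points="19.31,241.01 106.25,17.59 17.79,219.08 113.30,127.06" fill="none" stroke="#000000"/>
  <polygon points="46.80,194.99 123.96,199.02 42.54,118.47 9.38,237.35" fill="none" stroke="#000000"/>
</svg>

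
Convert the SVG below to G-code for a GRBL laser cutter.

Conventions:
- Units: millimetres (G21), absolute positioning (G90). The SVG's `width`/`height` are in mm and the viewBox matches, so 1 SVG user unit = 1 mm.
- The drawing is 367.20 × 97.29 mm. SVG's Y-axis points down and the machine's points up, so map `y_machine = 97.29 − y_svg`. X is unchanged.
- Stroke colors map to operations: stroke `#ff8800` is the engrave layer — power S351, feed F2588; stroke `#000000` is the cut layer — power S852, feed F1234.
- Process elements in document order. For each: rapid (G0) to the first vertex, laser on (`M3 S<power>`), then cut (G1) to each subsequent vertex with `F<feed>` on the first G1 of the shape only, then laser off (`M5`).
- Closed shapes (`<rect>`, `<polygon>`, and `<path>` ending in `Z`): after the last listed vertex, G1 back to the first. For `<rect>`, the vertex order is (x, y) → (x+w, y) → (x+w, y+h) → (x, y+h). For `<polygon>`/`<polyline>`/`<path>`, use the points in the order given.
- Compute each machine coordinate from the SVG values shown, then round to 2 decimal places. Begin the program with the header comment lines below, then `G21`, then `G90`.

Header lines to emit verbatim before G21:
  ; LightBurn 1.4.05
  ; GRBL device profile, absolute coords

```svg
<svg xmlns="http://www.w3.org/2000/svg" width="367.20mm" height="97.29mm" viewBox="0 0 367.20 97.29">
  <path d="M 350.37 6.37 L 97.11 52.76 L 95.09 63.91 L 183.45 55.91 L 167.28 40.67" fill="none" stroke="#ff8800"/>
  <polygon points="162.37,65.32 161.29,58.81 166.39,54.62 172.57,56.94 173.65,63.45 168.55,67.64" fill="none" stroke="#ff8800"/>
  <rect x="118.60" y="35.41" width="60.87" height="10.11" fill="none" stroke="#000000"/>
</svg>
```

; LightBurn 1.4.05
; GRBL device profile, absolute coords
G21
G90
G0 X350.37 Y90.92
M3 S351
G1 X97.11 Y44.53 F2588
G1 X95.09 Y33.38
G1 X183.45 Y41.38
G1 X167.28 Y56.62
M5
G0 X162.37 Y31.97
M3 S351
G1 X161.29 Y38.48 F2588
G1 X166.39 Y42.67
G1 X172.57 Y40.35
G1 X173.65 Y33.84
G1 X168.55 Y29.65
G1 X162.37 Y31.97
M5
G0 X118.60 Y61.88
M3 S852
G1 X179.47 Y61.88 F1234
G1 X179.47 Y51.77
G1 X118.60 Y51.77
G1 X118.60 Y61.88
M5

viewBox `0 0 367.20 97.29` with mm width/height → 1 unit = 1 mm. Flip: y_m = 97.29 − y_svg.

**Shape 1** — `<path>` open polyline, stroke `#ff8800` → engrave (S351, F2588). Machine vertices: (350.37,90.92) → (97.11,44.53) → (95.09,33.38) → (183.45,41.38) → (167.28,56.62). Open path.

**Shape 2** — `<polygon>` regular polygon, stroke `#ff8800` → engrave (S351, F2588). Machine vertices: (162.37,31.97) → (161.29,38.48) → (166.39,42.67) → (172.57,40.35) → (173.65,33.84) → (168.55,29.65) → (162.37,31.97). Closed: final G1 returns to the first vertex.

**Shape 3** — `<rect>` rectangle, stroke `#000000` → cut (S852, F1234). Machine vertices: (118.60,61.88) → (179.47,61.88) → (179.47,51.77) → (118.60,51.77) → (118.60,61.88). Closed: final G1 returns to the first vertex.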